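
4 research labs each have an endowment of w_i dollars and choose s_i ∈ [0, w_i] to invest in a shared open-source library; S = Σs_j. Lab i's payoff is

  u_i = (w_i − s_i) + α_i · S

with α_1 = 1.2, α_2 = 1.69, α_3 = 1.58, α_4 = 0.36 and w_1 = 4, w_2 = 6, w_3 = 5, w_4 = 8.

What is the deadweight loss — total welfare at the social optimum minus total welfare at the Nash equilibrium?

∂u_i/∂s_i = α_i − 1, so lab i contributes w_i if α_i > 1, else 0.
α_i > 1 for i ∈ {1, 2, 3}; NE contributions (4, 6, 5, 0), S = 15.
W^NE = Σw_i − S^NE + (Σα_i)·S^NE = 23 + 3.83·15 = 80.45.
Planner: ∂(Σu_j)/∂s_i = Σα_j − 1 = 3.83 > 0, so everyone contributes w_i; S^SO = 23, W^SO = 23 + 3.83·23 = 111.09.
Deadweight loss = 30.64.

30.64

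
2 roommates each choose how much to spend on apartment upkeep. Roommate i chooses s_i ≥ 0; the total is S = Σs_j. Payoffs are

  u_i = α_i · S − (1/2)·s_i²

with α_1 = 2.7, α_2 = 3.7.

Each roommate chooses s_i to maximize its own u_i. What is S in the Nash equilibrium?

Roommate i's FOC: ∂u_i/∂s_i = α_i − s_i = 0, so s_i* = α_i.
NE contributions = (2.7, 3.7); S = 6.4.

6.4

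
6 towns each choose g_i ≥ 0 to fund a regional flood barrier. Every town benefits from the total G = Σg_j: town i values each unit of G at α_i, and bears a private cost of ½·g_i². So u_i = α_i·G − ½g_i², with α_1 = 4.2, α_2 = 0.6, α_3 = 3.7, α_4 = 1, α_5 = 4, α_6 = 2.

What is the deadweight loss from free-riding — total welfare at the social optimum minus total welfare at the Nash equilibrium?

Town i's FOC: ∂u_i/∂g_i = α_i − g_i = 0, so g_i* = α_i.
NE contributions = (4.2, 0.6, 3.7, 1, 4, 2); G = 15.5.
W^NE = (Σα)·G − ½Σα_i² = 15.5² − ½·52.69 = 213.905.
Planner sets g_i = Σα_j = 15.5 for every i, so G^SO = 6·15.5 = 93.
W^SO = (Σα)·G^SO − ½·6·(Σα)² = (6/2)·15.5² = 720.75.
Deadweight loss = W^SO − W^NE = 506.845.

506.845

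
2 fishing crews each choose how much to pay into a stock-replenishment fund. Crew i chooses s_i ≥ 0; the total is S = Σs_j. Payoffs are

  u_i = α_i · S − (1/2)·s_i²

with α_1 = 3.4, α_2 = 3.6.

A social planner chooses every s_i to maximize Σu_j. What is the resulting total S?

Planner FOC: ∂(Σu_j)/∂s_i = (Σα_j) − s_i = 0, so s_i^SO = Σα_j = 7 for every i; S^SO = 14.

14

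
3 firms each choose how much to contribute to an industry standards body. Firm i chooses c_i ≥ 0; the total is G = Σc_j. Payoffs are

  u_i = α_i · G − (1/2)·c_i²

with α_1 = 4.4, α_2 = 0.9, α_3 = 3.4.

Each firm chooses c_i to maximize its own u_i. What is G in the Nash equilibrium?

8.7

Firm i's FOC: ∂u_i/∂c_i = α_i − c_i = 0, so c_i* = α_i.
NE contributions = (4.4, 0.9, 3.4); G = 8.7.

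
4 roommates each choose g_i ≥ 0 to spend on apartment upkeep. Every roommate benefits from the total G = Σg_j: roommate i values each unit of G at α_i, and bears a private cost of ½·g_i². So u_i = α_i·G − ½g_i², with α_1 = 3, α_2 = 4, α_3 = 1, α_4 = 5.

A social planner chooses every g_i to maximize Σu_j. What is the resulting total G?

Planner FOC: ∂(Σu_j)/∂g_i = (Σα_j) − g_i = 0, so g_i^SO = Σα_j = 13 for every i; G^SO = 52.

52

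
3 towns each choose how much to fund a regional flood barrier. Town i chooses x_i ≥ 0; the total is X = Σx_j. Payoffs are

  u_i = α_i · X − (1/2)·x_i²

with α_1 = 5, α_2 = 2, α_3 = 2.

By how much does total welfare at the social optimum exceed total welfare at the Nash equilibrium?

Town i's FOC: ∂u_i/∂x_i = α_i − x_i = 0, so x_i* = α_i.
NE contributions = (5, 2, 2); X = 9.
W^NE = (Σα)·X − ½Σα_i² = 9² − ½·33 = 64.5.
Planner sets x_i = Σα_j = 9 for every i, so X^SO = 3·9 = 27.
W^SO = (Σα)·X^SO − ½·3·(Σα)² = (3/2)·9² = 121.5.
Deadweight loss = W^SO − W^NE = 57.

57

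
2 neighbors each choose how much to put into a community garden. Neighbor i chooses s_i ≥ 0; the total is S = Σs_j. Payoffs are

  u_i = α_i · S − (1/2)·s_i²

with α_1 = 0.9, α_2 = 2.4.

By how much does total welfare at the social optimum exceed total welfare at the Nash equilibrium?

Neighbor i's FOC: ∂u_i/∂s_i = α_i − s_i = 0, so s_i* = α_i.
NE contributions = (0.9, 2.4); S = 3.3.
W^NE = (Σα)·S − ½Σα_i² = 3.3² − ½·6.57 = 7.605.
Planner sets s_i = Σα_j = 3.3 for every i, so S^SO = 2·3.3 = 6.6.
W^SO = (Σα)·S^SO − ½·2·(Σα)² = (2/2)·3.3² = 10.89.
Deadweight loss = W^SO − W^NE = 3.285.

3.285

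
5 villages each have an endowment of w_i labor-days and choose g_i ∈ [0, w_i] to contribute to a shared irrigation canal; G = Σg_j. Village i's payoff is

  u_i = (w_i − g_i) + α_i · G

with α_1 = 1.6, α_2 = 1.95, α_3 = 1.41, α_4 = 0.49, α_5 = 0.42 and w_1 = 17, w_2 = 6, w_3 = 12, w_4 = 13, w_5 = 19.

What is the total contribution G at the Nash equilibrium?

35

∂u_i/∂g_i = α_i − 1, so village i contributes w_i if α_i > 1, else 0.
α_i > 1 for i ∈ {1, 2, 3}; NE contributions (17, 6, 12, 0, 0), G = 35.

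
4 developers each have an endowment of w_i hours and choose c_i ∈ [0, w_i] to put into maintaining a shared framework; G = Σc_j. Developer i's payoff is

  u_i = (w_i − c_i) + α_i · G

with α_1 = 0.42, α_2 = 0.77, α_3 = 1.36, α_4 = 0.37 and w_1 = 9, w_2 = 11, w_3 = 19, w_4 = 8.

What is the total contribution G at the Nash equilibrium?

∂u_i/∂c_i = α_i − 1, so developer i contributes w_i if α_i > 1, else 0.
α_i > 1 for i ∈ {3}; NE contributions (0, 0, 19, 0), G = 19.

19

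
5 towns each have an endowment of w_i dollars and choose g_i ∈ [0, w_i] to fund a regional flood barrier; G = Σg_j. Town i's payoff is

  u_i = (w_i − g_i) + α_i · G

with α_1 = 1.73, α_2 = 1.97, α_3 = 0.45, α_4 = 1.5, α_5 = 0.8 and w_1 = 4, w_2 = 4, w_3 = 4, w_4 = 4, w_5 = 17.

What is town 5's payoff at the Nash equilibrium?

26.6

∂u_i/∂g_i = α_i − 1, so town i contributes w_i if α_i > 1, else 0.
α_i > 1 for i ∈ {1, 2, 4}; NE contributions (4, 4, 0, 4, 0), G = 12.
u_5 = (17 − 0) + 0.8·12 = 26.6.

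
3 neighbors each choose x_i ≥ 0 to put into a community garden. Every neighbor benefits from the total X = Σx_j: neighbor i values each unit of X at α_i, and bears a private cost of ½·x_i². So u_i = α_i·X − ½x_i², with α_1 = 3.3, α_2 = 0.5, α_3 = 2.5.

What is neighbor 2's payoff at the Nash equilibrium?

Neighbor i's FOC: ∂u_i/∂x_i = α_i − x_i = 0, so x_i* = α_i.
NE contributions = (3.3, 0.5, 2.5); X = 6.3.
u_2 = α_2·X − ½·(x_2)² = 0.5·6.3 − ½·0.5² = 3.025.

3.025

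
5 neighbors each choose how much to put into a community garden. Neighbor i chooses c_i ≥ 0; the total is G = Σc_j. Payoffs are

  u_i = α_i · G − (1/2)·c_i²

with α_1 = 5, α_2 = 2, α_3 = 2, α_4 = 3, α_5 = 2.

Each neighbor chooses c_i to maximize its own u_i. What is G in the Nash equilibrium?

14

Neighbor i's FOC: ∂u_i/∂c_i = α_i − c_i = 0, so c_i* = α_i.
NE contributions = (5, 2, 2, 3, 2); G = 14.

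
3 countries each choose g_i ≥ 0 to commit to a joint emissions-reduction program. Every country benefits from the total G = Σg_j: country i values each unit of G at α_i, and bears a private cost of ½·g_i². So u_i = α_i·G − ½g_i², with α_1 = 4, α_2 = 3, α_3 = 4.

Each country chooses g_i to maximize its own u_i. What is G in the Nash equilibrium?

11

Country i's FOC: ∂u_i/∂g_i = α_i − g_i = 0, so g_i* = α_i.
NE contributions = (4, 3, 4); G = 11.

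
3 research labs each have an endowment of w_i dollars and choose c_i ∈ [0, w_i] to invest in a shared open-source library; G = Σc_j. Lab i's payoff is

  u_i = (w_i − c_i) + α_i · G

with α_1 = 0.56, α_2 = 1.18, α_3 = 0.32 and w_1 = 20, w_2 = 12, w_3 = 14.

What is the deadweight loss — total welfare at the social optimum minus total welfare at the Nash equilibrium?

∂u_i/∂c_i = α_i − 1, so lab i contributes w_i if α_i > 1, else 0.
α_i > 1 for i ∈ {2}; NE contributions (0, 12, 0), G = 12.
W^NE = Σw_i − G^NE + (Σα_i)·G^NE = 46 + 1.06·12 = 58.72.
Planner: ∂(Σu_j)/∂c_i = Σα_j − 1 = 1.06 > 0, so everyone contributes w_i; G^SO = 46, W^SO = 46 + 1.06·46 = 94.76.
Deadweight loss = 36.04.

36.04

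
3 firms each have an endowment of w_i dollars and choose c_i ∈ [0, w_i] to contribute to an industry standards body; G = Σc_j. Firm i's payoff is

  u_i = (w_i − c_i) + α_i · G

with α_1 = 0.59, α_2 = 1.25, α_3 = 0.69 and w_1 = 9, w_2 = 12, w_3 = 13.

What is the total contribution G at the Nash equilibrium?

12

∂u_i/∂c_i = α_i − 1, so firm i contributes w_i if α_i > 1, else 0.
α_i > 1 for i ∈ {2}; NE contributions (0, 12, 0), G = 12.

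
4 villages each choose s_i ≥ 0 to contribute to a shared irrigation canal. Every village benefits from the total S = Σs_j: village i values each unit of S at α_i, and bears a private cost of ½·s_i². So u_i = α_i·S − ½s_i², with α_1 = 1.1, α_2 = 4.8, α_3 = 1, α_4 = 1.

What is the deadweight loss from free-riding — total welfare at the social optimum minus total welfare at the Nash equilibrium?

75.535

Village i's FOC: ∂u_i/∂s_i = α_i − s_i = 0, so s_i* = α_i.
NE contributions = (1.1, 4.8, 1, 1); S = 7.9.
W^NE = (Σα)·S − ½Σα_i² = 7.9² − ½·26.25 = 49.285.
Planner sets s_i = Σα_j = 7.9 for every i, so S^SO = 4·7.9 = 31.6.
W^SO = (Σα)·S^SO − ½·4·(Σα)² = (4/2)·7.9² = 124.82.
Deadweight loss = W^SO − W^NE = 75.535.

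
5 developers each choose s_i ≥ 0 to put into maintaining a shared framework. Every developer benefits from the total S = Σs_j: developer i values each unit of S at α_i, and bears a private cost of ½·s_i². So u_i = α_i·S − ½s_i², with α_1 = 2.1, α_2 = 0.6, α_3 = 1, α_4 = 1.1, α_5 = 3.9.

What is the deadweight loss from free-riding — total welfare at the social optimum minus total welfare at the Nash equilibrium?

Developer i's FOC: ∂u_i/∂s_i = α_i − s_i = 0, so s_i* = α_i.
NE contributions = (2.1, 0.6, 1, 1.1, 3.9); S = 8.7.
W^NE = (Σα)·S − ½Σα_i² = 8.7² − ½·22.19 = 64.595.
Planner sets s_i = Σα_j = 8.7 for every i, so S^SO = 5·8.7 = 43.5.
W^SO = (Σα)·S^SO − ½·5·(Σα)² = (5/2)·8.7² = 189.225.
Deadweight loss = W^SO − W^NE = 124.63.

124.63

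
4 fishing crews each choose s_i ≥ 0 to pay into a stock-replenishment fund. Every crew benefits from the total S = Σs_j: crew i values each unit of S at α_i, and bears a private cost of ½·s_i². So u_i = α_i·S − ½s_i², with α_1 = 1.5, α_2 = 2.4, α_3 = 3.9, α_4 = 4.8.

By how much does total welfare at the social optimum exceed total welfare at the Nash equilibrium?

Crew i's FOC: ∂u_i/∂s_i = α_i − s_i = 0, so s_i* = α_i.
NE contributions = (1.5, 2.4, 3.9, 4.8); S = 12.6.
W^NE = (Σα)·S − ½Σα_i² = 12.6² − ½·46.26 = 135.63.
Planner sets s_i = Σα_j = 12.6 for every i, so S^SO = 4·12.6 = 50.4.
W^SO = (Σα)·S^SO − ½·4·(Σα)² = (4/2)·12.6² = 317.52.
Deadweight loss = W^SO − W^NE = 181.89.

181.89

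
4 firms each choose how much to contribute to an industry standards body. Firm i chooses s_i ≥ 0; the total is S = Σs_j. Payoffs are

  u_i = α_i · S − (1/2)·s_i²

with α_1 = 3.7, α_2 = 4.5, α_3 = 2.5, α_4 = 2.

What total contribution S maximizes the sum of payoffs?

50.8

Planner FOC: ∂(Σu_j)/∂s_i = (Σα_j) − s_i = 0, so s_i^SO = Σα_j = 12.7 for every i; S^SO = 50.8.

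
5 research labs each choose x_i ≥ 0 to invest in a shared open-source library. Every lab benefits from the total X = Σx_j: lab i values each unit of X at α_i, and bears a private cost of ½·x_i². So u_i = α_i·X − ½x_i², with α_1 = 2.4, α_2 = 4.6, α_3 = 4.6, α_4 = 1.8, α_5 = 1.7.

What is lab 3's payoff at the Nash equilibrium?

58.88

Lab i's FOC: ∂u_i/∂x_i = α_i − x_i = 0, so x_i* = α_i.
NE contributions = (2.4, 4.6, 4.6, 1.8, 1.7); X = 15.1.
u_3 = α_3·X − ½·(x_3)² = 4.6·15.1 − ½·4.6² = 58.88.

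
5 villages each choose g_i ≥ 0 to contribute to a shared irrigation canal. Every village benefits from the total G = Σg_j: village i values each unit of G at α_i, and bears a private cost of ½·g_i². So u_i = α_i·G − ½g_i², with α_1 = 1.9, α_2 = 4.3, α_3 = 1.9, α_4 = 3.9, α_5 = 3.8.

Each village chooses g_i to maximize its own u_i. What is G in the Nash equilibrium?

Village i's FOC: ∂u_i/∂g_i = α_i − g_i = 0, so g_i* = α_i.
NE contributions = (1.9, 4.3, 1.9, 3.9, 3.8); G = 15.8.

15.8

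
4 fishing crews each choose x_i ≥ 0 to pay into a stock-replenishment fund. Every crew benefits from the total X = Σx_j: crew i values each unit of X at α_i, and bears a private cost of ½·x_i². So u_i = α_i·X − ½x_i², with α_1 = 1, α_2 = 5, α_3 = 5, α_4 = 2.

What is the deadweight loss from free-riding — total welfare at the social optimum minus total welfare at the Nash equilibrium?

Crew i's FOC: ∂u_i/∂x_i = α_i − x_i = 0, so x_i* = α_i.
NE contributions = (1, 5, 5, 2); X = 13.
W^NE = (Σα)·X − ½Σα_i² = 13² − ½·55 = 141.5.
Planner sets x_i = Σα_j = 13 for every i, so X^SO = 4·13 = 52.
W^SO = (Σα)·X^SO − ½·4·(Σα)² = (4/2)·13² = 338.
Deadweight loss = W^SO − W^NE = 196.5.

196.5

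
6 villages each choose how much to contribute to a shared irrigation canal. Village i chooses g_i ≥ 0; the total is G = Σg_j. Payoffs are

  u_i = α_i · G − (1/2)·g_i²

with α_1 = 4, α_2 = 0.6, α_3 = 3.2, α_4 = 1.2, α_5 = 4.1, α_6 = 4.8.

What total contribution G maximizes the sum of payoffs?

Planner FOC: ∂(Σu_j)/∂g_i = (Σα_j) − g_i = 0, so g_i^SO = Σα_j = 17.9 for every i; G^SO = 107.4.

107.4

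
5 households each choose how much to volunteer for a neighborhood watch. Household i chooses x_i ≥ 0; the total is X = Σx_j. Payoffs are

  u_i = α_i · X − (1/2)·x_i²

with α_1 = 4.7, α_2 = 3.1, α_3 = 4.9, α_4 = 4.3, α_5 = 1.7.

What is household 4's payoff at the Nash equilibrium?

Household i's FOC: ∂u_i/∂x_i = α_i − x_i = 0, so x_i* = α_i.
NE contributions = (4.7, 3.1, 4.9, 4.3, 1.7); X = 18.7.
u_4 = α_4·X − ½·(x_4)² = 4.3·18.7 − ½·4.3² = 71.165.

71.165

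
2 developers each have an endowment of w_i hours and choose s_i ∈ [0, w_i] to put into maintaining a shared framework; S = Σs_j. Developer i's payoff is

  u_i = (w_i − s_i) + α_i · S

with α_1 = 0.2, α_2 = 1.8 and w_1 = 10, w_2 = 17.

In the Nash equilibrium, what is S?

∂u_i/∂s_i = α_i − 1, so developer i contributes w_i if α_i > 1, else 0.
α_i > 1 for i ∈ {2}; NE contributions (0, 17), S = 17.

17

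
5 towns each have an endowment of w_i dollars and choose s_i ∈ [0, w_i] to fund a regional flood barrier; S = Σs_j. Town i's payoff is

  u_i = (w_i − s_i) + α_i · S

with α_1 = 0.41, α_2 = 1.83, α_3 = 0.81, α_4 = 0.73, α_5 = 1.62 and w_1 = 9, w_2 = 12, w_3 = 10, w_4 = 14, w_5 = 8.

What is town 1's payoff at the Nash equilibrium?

17.2

∂u_i/∂s_i = α_i − 1, so town i contributes w_i if α_i > 1, else 0.
α_i > 1 for i ∈ {2, 5}; NE contributions (0, 12, 0, 0, 8), S = 20.
u_1 = (9 − 0) + 0.41·20 = 17.2.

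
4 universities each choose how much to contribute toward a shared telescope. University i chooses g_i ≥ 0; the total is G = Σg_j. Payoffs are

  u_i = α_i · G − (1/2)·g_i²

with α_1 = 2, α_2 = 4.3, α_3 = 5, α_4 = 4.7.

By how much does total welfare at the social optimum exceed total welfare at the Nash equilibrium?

290.79

University i's FOC: ∂u_i/∂g_i = α_i − g_i = 0, so g_i* = α_i.
NE contributions = (2, 4.3, 5, 4.7); G = 16.
W^NE = (Σα)·G − ½Σα_i² = 16² − ½·69.58 = 221.21.
Planner sets g_i = Σα_j = 16 for every i, so G^SO = 4·16 = 64.
W^SO = (Σα)·G^SO − ½·4·(Σα)² = (4/2)·16² = 512.
Deadweight loss = W^SO − W^NE = 290.79.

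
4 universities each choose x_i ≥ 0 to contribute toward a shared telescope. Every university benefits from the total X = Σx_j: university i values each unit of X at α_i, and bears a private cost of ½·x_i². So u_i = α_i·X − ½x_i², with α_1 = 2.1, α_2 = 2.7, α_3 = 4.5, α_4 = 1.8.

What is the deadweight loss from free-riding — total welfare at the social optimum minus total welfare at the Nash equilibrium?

140.805

University i's FOC: ∂u_i/∂x_i = α_i − x_i = 0, so x_i* = α_i.
NE contributions = (2.1, 2.7, 4.5, 1.8); X = 11.1.
W^NE = (Σα)·X − ½Σα_i² = 11.1² − ½·35.19 = 105.615.
Planner sets x_i = Σα_j = 11.1 for every i, so X^SO = 4·11.1 = 44.4.
W^SO = (Σα)·X^SO − ½·4·(Σα)² = (4/2)·11.1² = 246.42.
Deadweight loss = W^SO − W^NE = 140.805.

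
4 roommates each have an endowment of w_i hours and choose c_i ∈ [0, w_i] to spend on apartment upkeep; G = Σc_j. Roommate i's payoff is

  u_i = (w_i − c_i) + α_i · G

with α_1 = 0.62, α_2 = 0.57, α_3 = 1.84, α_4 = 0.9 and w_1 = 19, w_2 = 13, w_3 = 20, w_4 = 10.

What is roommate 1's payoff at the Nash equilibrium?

∂u_i/∂c_i = α_i − 1, so roommate i contributes w_i if α_i > 1, else 0.
α_i > 1 for i ∈ {3}; NE contributions (0, 0, 20, 0), G = 20.
u_1 = (19 − 0) + 0.62·20 = 31.4.

31.4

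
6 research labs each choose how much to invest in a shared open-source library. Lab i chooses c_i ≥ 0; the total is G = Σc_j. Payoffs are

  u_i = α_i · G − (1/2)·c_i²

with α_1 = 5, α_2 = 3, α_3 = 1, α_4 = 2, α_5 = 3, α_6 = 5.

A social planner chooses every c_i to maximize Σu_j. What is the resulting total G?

114

Planner FOC: ∂(Σu_j)/∂c_i = (Σα_j) − c_i = 0, so c_i^SO = Σα_j = 19 for every i; G^SO = 114.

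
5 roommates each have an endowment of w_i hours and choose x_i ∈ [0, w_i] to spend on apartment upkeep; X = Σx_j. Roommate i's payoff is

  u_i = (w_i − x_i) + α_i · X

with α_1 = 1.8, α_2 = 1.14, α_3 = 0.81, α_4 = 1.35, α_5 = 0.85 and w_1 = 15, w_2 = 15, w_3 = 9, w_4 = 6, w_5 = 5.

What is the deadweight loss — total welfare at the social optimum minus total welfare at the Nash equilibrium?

69.3

∂u_i/∂x_i = α_i − 1, so roommate i contributes w_i if α_i > 1, else 0.
α_i > 1 for i ∈ {1, 2, 4}; NE contributions (15, 15, 0, 6, 0), X = 36.
W^NE = Σw_i − X^NE + (Σα_i)·X^NE = 50 + 4.95·36 = 228.2.
Planner: ∂(Σu_j)/∂x_i = Σα_j − 1 = 4.95 > 0, so everyone contributes w_i; X^SO = 50, W^SO = 50 + 4.95·50 = 297.5.
Deadweight loss = 69.3.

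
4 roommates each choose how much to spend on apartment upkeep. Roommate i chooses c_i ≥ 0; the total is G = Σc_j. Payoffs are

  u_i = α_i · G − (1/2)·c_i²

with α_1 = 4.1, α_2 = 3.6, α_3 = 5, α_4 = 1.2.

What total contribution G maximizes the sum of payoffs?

Planner FOC: ∂(Σu_j)/∂c_i = (Σα_j) − c_i = 0, so c_i^SO = Σα_j = 13.9 for every i; G^SO = 55.6.

55.6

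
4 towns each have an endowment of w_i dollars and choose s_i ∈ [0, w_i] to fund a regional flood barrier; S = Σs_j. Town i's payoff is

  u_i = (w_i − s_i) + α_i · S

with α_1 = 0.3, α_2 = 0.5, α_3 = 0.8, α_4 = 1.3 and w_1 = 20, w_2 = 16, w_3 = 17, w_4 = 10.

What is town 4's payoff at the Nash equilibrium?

∂u_i/∂s_i = α_i − 1, so town i contributes w_i if α_i > 1, else 0.
α_i > 1 for i ∈ {4}; NE contributions (0, 0, 0, 10), S = 10.
u_4 = (10 − 10) + 1.3·10 = 13.

13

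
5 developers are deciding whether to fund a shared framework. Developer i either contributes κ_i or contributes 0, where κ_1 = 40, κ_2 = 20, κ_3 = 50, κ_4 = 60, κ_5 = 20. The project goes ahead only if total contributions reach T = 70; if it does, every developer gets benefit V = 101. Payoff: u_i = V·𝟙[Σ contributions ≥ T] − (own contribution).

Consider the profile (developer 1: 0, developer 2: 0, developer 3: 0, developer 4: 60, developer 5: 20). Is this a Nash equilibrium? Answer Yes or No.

Yes

Total = 80 ≥ 70: provided.
Developer 1 (pledges 0, payoff 101): pledging 40 → total 120, payoff 61. No gain.
Developer 2 (pledges 0, payoff 101): pledging 20 → total 100, payoff 81. No gain.
Developer 3 (pledges 0, payoff 101): pledging 50 → total 130, payoff 51. No gain.
Developer 4 (pledges 60, payoff 41): dropping to 0 → total 20, payoff 0. No gain.
Developer 5 (pledges 20, payoff 81): dropping to 0 → total 60, payoff 0. No gain.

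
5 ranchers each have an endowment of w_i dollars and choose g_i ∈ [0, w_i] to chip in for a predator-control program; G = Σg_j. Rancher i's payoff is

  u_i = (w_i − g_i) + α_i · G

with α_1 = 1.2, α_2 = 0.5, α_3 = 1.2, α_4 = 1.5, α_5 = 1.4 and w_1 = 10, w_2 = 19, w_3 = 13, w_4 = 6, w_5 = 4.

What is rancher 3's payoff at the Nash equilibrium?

∂u_i/∂g_i = α_i − 1, so rancher i contributes w_i if α_i > 1, else 0.
α_i > 1 for i ∈ {1, 3, 4, 5}; NE contributions (10, 0, 13, 6, 4), G = 33.
u_3 = (13 − 13) + 1.2·33 = 39.6.

39.6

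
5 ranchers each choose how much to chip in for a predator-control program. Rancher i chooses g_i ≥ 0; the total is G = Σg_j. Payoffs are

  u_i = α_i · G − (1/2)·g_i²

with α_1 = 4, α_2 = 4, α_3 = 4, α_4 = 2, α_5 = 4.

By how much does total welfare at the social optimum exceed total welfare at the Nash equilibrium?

520

Rancher i's FOC: ∂u_i/∂g_i = α_i − g_i = 0, so g_i* = α_i.
NE contributions = (4, 4, 4, 2, 4); G = 18.
W^NE = (Σα)·G − ½Σα_i² = 18² − ½·68 = 290.
Planner sets g_i = Σα_j = 18 for every i, so G^SO = 5·18 = 90.
W^SO = (Σα)·G^SO − ½·5·(Σα)² = (5/2)·18² = 810.
Deadweight loss = W^SO − W^NE = 520.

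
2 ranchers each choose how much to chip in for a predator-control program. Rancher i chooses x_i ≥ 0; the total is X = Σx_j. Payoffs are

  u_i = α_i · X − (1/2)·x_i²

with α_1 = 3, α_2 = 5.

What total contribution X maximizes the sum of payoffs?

Planner FOC: ∂(Σu_j)/∂x_i = (Σα_j) − x_i = 0, so x_i^SO = Σα_j = 8 for every i; X^SO = 16.

16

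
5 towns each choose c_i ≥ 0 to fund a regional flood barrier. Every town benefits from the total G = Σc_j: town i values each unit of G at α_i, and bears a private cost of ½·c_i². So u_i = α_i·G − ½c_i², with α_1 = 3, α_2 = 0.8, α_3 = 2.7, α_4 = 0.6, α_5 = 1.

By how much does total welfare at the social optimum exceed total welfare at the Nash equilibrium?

Town i's FOC: ∂u_i/∂c_i = α_i − c_i = 0, so c_i* = α_i.
NE contributions = (3, 0.8, 2.7, 0.6, 1); G = 8.1.
W^NE = (Σα)·G − ½Σα_i² = 8.1² − ½·18.29 = 56.465.
Planner sets c_i = Σα_j = 8.1 for every i, so G^SO = 5·8.1 = 40.5.
W^SO = (Σα)·G^SO − ½·5·(Σα)² = (5/2)·8.1² = 164.025.
Deadweight loss = W^SO − W^NE = 107.56.

107.56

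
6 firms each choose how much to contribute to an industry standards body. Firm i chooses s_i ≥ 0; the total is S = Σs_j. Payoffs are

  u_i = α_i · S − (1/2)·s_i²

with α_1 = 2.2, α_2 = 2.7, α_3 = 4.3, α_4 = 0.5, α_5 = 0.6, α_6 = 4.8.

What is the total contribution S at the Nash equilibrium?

15.1

Firm i's FOC: ∂u_i/∂s_i = α_i − s_i = 0, so s_i* = α_i.
NE contributions = (2.2, 2.7, 4.3, 0.5, 0.6, 4.8); S = 15.1.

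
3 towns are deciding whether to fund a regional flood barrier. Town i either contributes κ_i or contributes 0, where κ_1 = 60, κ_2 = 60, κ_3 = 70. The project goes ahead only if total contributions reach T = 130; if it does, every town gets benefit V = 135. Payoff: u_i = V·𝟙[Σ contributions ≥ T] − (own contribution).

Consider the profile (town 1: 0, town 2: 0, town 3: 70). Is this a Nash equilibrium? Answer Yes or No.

No

Total = 70 < 130: not provided.
Town 1 (pledges 0, payoff 0): pledging 60 → total 130, payoff 75. Profitable deviation.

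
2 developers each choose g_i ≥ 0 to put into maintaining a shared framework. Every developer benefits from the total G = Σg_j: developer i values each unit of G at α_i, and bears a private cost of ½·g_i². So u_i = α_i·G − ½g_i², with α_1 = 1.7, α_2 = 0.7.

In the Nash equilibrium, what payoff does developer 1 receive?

2.635

Developer i's FOC: ∂u_i/∂g_i = α_i − g_i = 0, so g_i* = α_i.
NE contributions = (1.7, 0.7); G = 2.4.
u_1 = α_1·G − ½·(g_1)² = 1.7·2.4 − ½·1.7² = 2.635.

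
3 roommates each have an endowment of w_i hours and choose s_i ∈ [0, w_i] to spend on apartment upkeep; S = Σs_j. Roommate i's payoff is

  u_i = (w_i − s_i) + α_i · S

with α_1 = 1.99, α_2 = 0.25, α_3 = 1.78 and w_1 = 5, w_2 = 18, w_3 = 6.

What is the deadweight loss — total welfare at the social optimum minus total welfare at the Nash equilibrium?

54.36

∂u_i/∂s_i = α_i − 1, so roommate i contributes w_i if α_i > 1, else 0.
α_i > 1 for i ∈ {1, 3}; NE contributions (5, 0, 6), S = 11.
W^NE = Σw_i − S^NE + (Σα_i)·S^NE = 29 + 3.02·11 = 62.22.
Planner: ∂(Σu_j)/∂s_i = Σα_j − 1 = 3.02 > 0, so everyone contributes w_i; S^SO = 29, W^SO = 29 + 3.02·29 = 116.58.
Deadweight loss = 54.36.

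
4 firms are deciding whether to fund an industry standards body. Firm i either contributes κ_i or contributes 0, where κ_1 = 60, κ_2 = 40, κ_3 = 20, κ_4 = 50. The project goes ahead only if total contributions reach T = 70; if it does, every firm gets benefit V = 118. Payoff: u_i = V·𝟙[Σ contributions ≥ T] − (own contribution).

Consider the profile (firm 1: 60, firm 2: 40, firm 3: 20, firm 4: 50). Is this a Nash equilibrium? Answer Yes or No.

Total = 170 ≥ 70: provided.
Firm 1 (pledges 60, payoff 58): dropping to 0 → total 110, payoff 118. Profitable deviation.

No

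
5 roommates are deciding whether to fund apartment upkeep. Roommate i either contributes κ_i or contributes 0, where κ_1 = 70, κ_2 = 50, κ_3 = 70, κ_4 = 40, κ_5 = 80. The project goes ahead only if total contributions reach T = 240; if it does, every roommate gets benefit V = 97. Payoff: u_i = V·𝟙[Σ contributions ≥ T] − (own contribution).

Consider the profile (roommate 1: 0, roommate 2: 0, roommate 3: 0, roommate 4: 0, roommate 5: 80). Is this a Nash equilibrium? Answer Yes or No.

Total = 80 < 240: not provided.
Roommate 1 (pledges 0, payoff 0): pledging 70 → total 150, payoff -70. No gain.
Roommate 2 (pledges 0, payoff 0): pledging 50 → total 130, payoff -50. No gain.
Roommate 3 (pledges 0, payoff 0): pledging 70 → total 150, payoff -70. No gain.
Roommate 4 (pledges 0, payoff 0): pledging 40 → total 120, payoff -40. No gain.
Roommate 5 (pledges 80, payoff -80): dropping to 0 → total 0, payoff 0. Profitable deviation.

No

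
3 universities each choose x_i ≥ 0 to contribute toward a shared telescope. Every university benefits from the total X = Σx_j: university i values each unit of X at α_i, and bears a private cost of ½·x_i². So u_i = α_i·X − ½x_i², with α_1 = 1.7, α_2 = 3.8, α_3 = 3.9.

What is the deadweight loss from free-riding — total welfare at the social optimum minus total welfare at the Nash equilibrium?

University i's FOC: ∂u_i/∂x_i = α_i − x_i = 0, so x_i* = α_i.
NE contributions = (1.7, 3.8, 3.9); X = 9.4.
W^NE = (Σα)·X − ½Σα_i² = 9.4² − ½·32.54 = 72.09.
Planner sets x_i = Σα_j = 9.4 for every i, so X^SO = 3·9.4 = 28.2.
W^SO = (Σα)·X^SO − ½·3·(Σα)² = (3/2)·9.4² = 132.54.
Deadweight loss = W^SO − W^NE = 60.45.

60.45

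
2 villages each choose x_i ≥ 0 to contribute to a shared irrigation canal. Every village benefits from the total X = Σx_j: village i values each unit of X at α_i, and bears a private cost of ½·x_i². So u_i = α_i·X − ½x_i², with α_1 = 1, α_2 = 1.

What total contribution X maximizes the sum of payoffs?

4

Planner FOC: ∂(Σu_j)/∂x_i = (Σα_j) − x_i = 0, so x_i^SO = Σα_j = 2 for every i; X^SO = 4.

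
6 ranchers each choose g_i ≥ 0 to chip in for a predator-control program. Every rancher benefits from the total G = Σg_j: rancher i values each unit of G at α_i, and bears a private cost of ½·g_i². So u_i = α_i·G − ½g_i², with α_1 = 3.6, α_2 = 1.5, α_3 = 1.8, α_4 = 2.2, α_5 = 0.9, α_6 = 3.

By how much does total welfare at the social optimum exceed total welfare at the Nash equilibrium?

Rancher i's FOC: ∂u_i/∂g_i = α_i − g_i = 0, so g_i* = α_i.
NE contributions = (3.6, 1.5, 1.8, 2.2, 0.9, 3); G = 13.
W^NE = (Σα)·G − ½Σα_i² = 13² − ½·33.1 = 152.45.
Planner sets g_i = Σα_j = 13 for every i, so G^SO = 6·13 = 78.
W^SO = (Σα)·G^SO − ½·6·(Σα)² = (6/2)·13² = 507.
Deadweight loss = W^SO − W^NE = 354.55.

354.55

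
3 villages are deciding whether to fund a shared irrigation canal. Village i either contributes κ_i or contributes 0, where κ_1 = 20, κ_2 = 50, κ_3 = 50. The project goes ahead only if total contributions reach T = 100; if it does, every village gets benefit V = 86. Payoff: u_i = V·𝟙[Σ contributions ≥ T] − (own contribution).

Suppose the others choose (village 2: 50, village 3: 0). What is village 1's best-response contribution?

Others' total = 50. Even contributing 20 gives 70 < 100: no benefit either way.
Best response: 0.

0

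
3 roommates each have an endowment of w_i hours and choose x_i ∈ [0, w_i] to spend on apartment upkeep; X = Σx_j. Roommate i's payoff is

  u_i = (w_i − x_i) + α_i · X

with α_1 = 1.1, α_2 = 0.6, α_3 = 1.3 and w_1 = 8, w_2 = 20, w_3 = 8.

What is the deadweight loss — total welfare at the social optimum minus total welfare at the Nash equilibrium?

40

∂u_i/∂x_i = α_i − 1, so roommate i contributes w_i if α_i > 1, else 0.
α_i > 1 for i ∈ {1, 3}; NE contributions (8, 0, 8), X = 16.
W^NE = Σw_i − X^NE + (Σα_i)·X^NE = 36 + 2·16 = 68.
Planner: ∂(Σu_j)/∂x_i = Σα_j − 1 = 2 > 0, so everyone contributes w_i; X^SO = 36, W^SO = 36 + 2·36 = 108.
Deadweight loss = 40.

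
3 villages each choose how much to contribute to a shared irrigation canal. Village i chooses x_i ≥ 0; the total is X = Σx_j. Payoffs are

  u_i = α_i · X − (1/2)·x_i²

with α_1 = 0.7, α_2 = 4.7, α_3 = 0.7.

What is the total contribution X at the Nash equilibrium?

6.1

Village i's FOC: ∂u_i/∂x_i = α_i − x_i = 0, so x_i* = α_i.
NE contributions = (0.7, 4.7, 0.7); X = 6.1.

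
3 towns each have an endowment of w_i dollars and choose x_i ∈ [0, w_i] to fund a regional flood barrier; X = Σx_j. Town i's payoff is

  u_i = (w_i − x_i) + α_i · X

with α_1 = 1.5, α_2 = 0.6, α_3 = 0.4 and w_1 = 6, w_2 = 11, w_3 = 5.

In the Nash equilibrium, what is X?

∂u_i/∂x_i = α_i − 1, so town i contributes w_i if α_i > 1, else 0.
α_i > 1 for i ∈ {1}; NE contributions (6, 0, 0), X = 6.

6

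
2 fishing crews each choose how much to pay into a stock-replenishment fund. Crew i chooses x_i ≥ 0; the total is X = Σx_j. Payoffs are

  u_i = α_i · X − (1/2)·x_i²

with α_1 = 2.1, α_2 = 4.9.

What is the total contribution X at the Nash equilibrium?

7

Crew i's FOC: ∂u_i/∂x_i = α_i − x_i = 0, so x_i* = α_i.
NE contributions = (2.1, 4.9); X = 7.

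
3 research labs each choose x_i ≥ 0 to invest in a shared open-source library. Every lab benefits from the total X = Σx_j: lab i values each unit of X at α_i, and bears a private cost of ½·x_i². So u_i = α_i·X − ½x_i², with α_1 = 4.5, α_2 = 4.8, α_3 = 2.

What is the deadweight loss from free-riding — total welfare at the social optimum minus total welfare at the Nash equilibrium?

Lab i's FOC: ∂u_i/∂x_i = α_i − x_i = 0, so x_i* = α_i.
NE contributions = (4.5, 4.8, 2); X = 11.3.
W^NE = (Σα)·X − ½Σα_i² = 11.3² − ½·47.29 = 104.045.
Planner sets x_i = Σα_j = 11.3 for every i, so X^SO = 3·11.3 = 33.9.
W^SO = (Σα)·X^SO − ½·3·(Σα)² = (3/2)·11.3² = 191.535.
Deadweight loss = W^SO − W^NE = 87.49.

87.49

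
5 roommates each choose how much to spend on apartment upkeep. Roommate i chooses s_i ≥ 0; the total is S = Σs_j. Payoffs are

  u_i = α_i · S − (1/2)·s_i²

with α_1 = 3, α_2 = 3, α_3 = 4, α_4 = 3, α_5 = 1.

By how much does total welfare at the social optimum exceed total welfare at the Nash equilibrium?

Roommate i's FOC: ∂u_i/∂s_i = α_i − s_i = 0, so s_i* = α_i.
NE contributions = (3, 3, 4, 3, 1); S = 14.
W^NE = (Σα)·S − ½Σα_i² = 14² − ½·44 = 174.
Planner sets s_i = Σα_j = 14 for every i, so S^SO = 5·14 = 70.
W^SO = (Σα)·S^SO − ½·5·(Σα)² = (5/2)·14² = 490.
Deadweight loss = W^SO − W^NE = 316.

316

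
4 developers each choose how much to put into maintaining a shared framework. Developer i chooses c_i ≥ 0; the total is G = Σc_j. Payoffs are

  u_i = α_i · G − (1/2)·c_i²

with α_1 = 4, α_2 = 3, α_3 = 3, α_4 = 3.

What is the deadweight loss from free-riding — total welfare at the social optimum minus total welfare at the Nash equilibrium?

190.5

Developer i's FOC: ∂u_i/∂c_i = α_i − c_i = 0, so c_i* = α_i.
NE contributions = (4, 3, 3, 3); G = 13.
W^NE = (Σα)·G − ½Σα_i² = 13² − ½·43 = 147.5.
Planner sets c_i = Σα_j = 13 for every i, so G^SO = 4·13 = 52.
W^SO = (Σα)·G^SO − ½·4·(Σα)² = (4/2)·13² = 338.
Deadweight loss = W^SO − W^NE = 190.5.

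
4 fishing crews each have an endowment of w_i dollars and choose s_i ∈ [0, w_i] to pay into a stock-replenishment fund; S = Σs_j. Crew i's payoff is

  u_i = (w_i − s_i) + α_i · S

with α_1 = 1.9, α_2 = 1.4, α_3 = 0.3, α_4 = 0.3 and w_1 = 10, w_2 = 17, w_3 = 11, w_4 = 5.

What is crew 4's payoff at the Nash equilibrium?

13.1

∂u_i/∂s_i = α_i − 1, so crew i contributes w_i if α_i > 1, else 0.
α_i > 1 for i ∈ {1, 2}; NE contributions (10, 17, 0, 0), S = 27.
u_4 = (5 − 0) + 0.3·27 = 13.1.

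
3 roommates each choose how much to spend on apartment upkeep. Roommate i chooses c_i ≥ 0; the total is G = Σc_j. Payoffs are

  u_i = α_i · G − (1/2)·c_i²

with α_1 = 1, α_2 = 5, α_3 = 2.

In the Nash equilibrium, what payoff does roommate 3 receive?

Roommate i's FOC: ∂u_i/∂c_i = α_i − c_i = 0, so c_i* = α_i.
NE contributions = (1, 5, 2); G = 8.
u_3 = α_3·G − ½·(c_3)² = 2·8 − ½·2² = 14.

14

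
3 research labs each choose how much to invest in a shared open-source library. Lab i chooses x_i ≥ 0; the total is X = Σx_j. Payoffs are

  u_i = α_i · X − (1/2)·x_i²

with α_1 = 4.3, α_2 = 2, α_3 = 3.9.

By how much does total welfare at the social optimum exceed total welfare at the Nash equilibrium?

70.87

Lab i's FOC: ∂u_i/∂x_i = α_i − x_i = 0, so x_i* = α_i.
NE contributions = (4.3, 2, 3.9); X = 10.2.
W^NE = (Σα)·X − ½Σα_i² = 10.2² − ½·37.7 = 85.19.
Planner sets x_i = Σα_j = 10.2 for every i, so X^SO = 3·10.2 = 30.6.
W^SO = (Σα)·X^SO − ½·3·(Σα)² = (3/2)·10.2² = 156.06.
Deadweight loss = W^SO − W^NE = 70.87.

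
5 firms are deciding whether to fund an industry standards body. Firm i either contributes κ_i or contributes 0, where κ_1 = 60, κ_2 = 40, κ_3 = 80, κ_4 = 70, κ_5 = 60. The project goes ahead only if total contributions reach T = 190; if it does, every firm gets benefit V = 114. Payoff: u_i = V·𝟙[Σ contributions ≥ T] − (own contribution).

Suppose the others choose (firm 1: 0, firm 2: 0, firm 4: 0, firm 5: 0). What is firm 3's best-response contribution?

Others' total = 0. Even contributing 80 gives 80 < 190: no benefit either way.
Best response: 0.

0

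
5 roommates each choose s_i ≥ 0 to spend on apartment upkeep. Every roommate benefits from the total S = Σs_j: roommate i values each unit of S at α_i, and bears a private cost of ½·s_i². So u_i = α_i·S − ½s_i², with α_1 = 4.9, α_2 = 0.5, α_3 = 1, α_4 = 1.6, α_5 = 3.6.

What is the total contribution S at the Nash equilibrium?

11.6

Roommate i's FOC: ∂u_i/∂s_i = α_i − s_i = 0, so s_i* = α_i.
NE contributions = (4.9, 0.5, 1, 1.6, 3.6); S = 11.6.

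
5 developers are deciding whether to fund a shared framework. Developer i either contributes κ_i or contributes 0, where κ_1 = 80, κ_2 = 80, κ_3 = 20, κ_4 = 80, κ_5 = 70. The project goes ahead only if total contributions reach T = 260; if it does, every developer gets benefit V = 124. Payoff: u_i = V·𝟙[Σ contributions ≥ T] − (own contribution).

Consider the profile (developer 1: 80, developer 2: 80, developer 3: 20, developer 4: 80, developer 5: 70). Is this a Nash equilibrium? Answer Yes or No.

Total = 330 ≥ 260: provided.
Developer 1 (pledges 80, payoff 44): dropping to 0 → total 250, payoff 0. No gain.
Developer 2 (pledges 80, payoff 44): dropping to 0 → total 250, payoff 0. No gain.
Developer 3 (pledges 20, payoff 104): dropping to 0 → total 310, payoff 124. Profitable deviation.

No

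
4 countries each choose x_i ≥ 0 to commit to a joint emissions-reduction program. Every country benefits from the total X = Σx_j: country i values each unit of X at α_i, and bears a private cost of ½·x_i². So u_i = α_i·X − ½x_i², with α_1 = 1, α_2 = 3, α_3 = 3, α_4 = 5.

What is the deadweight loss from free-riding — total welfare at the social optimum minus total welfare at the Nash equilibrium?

Country i's FOC: ∂u_i/∂x_i = α_i − x_i = 0, so x_i* = α_i.
NE contributions = (1, 3, 3, 5); X = 12.
W^NE = (Σα)·X − ½Σα_i² = 12² − ½·44 = 122.
Planner sets x_i = Σα_j = 12 for every i, so X^SO = 4·12 = 48.
W^SO = (Σα)·X^SO − ½·4·(Σα)² = (4/2)·12² = 288.
Deadweight loss = W^SO − W^NE = 166.

166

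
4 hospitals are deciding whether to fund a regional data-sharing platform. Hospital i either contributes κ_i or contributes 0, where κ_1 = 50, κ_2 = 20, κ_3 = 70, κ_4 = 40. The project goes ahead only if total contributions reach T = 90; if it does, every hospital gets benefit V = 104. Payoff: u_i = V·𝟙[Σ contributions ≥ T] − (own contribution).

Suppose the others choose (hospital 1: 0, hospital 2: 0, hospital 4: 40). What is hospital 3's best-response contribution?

70

Others' total = 40. Contributing 70 brings total to 110 ≥ 90: gain V − κ_3 = 34.
Best response: 70.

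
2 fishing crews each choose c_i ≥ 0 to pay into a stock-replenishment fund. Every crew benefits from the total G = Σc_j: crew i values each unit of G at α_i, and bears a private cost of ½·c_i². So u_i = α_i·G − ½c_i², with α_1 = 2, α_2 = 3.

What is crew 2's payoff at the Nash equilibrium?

10.5

Crew i's FOC: ∂u_i/∂c_i = α_i − c_i = 0, so c_i* = α_i.
NE contributions = (2, 3); G = 5.
u_2 = α_2·G − ½·(c_2)² = 3·5 − ½·3² = 10.5.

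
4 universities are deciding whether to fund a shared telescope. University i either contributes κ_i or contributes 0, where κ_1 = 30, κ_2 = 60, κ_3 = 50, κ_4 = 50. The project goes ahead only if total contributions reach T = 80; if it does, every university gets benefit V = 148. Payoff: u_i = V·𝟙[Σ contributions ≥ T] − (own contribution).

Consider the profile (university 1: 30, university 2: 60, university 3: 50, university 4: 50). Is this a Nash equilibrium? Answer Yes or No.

Total = 190 ≥ 80: provided.
University 1 (pledges 30, payoff 118): dropping to 0 → total 160, payoff 148. Profitable deviation.

No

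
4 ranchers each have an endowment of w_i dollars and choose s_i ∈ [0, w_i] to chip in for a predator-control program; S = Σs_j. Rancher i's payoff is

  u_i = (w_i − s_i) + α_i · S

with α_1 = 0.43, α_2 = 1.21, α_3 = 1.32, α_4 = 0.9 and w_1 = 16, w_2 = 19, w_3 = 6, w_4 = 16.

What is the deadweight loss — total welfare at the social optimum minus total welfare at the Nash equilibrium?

91.52

∂u_i/∂s_i = α_i − 1, so rancher i contributes w_i if α_i > 1, else 0.
α_i > 1 for i ∈ {2, 3}; NE contributions (0, 19, 6, 0), S = 25.
W^NE = Σw_i − S^NE + (Σα_i)·S^NE = 57 + 2.86·25 = 128.5.
Planner: ∂(Σu_j)/∂s_i = Σα_j − 1 = 2.86 > 0, so everyone contributes w_i; S^SO = 57, W^SO = 57 + 2.86·57 = 220.02.
Deadweight loss = 91.52.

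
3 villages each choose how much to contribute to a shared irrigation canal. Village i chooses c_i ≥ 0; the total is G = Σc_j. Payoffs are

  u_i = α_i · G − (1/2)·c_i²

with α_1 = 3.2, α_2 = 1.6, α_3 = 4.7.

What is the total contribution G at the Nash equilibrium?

9.5

Village i's FOC: ∂u_i/∂c_i = α_i − c_i = 0, so c_i* = α_i.
NE contributions = (3.2, 1.6, 4.7); G = 9.5.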